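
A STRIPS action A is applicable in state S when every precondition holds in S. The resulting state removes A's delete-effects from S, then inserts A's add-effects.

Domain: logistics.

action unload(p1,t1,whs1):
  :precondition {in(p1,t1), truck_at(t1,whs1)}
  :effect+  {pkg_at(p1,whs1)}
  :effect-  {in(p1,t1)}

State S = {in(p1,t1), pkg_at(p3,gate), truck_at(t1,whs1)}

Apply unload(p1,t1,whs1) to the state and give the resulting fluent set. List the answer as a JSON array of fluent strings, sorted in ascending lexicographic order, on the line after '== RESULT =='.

Progress:
  pre ⊆ S: {in(p1,t1), truck_at(t1,whs1)} ⊆ S  — applicable
  S \ del = {pkg_at(p3,gate), truck_at(t1,whs1)}
  ∪ add   = {pkg_at(p1,whs1), pkg_at(p3,gate), truck_at(t1,whs1)}

== RESULT ==
["pkg_at(p1,whs1)", "pkg_at(p3,gate)", "truck_at(t1,whs1)"]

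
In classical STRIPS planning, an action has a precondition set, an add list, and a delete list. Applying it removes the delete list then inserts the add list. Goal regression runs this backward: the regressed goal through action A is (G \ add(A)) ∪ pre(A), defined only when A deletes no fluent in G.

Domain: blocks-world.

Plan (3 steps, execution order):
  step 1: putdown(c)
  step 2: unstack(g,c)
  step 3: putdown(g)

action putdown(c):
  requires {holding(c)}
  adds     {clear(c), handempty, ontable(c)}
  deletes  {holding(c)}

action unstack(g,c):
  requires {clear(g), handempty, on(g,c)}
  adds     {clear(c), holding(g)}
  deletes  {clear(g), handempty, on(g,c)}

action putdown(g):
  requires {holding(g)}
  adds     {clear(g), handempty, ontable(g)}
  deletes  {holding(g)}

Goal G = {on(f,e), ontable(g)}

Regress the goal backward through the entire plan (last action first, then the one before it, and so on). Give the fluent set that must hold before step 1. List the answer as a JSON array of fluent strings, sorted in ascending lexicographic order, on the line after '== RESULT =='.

Work backward from the goal:
  through step 3 (putdown(g)): drop {ontable(g)}, keep {on(f,e)}, require {holding(g)}
    → {holding(g), on(f,e)}
  through step 2 (unstack(g,c)): drop {holding(g)}, keep {on(f,e)}, require {clear(g), handempty, on(g,c)}
    → {clear(g), handempty, on(f,e), on(g,c)}
  through step 1 (putdown(c)): drop {handempty}, keep {clear(g), on(f,e), on(g,c)}, require {holding(c)}
    → {clear(g), holding(c), on(f,e), on(g,c)}

== RESULT ==
["clear(g)", "holding(c)", "on(f,e)", "on(g,c)"]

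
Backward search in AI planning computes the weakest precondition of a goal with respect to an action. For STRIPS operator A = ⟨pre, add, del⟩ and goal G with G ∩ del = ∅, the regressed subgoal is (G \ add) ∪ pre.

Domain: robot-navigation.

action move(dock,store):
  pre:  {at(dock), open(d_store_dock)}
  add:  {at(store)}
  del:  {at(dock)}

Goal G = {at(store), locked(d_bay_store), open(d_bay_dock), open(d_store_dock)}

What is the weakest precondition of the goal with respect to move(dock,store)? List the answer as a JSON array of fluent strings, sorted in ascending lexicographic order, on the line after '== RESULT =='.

Compute (G \ add) ∪ pre:
  G ∩ del = {}  (empty — regression defined)
  G \ add = {at(store), locked(d_bay_store), open(d_bay_dock), open(d_store_dock)} \ {at(store)} = {locked(d_bay_store), open(d_bay_dock), open(d_store_dock)}
  ∪ pre   = {locked(d_bay_store), open(d_bay_dock), open(d_store_dock)} ∪ {at(dock), open(d_store_dock)}
          = {at(dock), locked(d_bay_store), open(d_bay_dock), open(d_store_dock)}

== RESULT ==
["at(dock)", "locked(d_bay_store)", "open(d_bay_dock)", "open(d_store_dock)"]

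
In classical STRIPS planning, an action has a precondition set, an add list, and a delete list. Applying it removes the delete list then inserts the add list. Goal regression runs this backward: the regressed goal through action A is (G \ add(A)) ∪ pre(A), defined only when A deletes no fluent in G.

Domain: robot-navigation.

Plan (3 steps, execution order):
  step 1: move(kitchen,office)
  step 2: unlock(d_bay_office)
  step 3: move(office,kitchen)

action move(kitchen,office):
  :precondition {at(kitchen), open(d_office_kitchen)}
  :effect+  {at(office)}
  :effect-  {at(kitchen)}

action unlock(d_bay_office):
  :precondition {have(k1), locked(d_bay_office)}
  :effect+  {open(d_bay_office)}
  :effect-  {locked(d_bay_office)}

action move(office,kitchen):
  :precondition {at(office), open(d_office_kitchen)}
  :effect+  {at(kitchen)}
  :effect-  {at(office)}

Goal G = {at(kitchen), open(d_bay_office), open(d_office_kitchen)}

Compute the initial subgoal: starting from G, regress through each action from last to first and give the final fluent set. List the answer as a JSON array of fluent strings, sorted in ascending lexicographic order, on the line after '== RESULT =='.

Work backward from the goal:
  through step 3 (move(office,kitchen)): drop {at(kitchen)}, keep {open(d_bay_office), open(d_office_kitchen)}, require {at(office), open(d_office_kitchen)}
    → {at(office), open(d_bay_office), open(d_office_kitchen)}
  through step 2 (unlock(d_bay_office)): drop {open(d_bay_office)}, keep {at(office), open(d_office_kitchen)}, require {have(k1), locked(d_bay_office)}
    → {at(office), have(k1), locked(d_bay_office), open(d_office_kitchen)}
  through step 1 (move(kitchen,office)): drop {at(office)}, keep {have(k1), locked(d_bay_office), open(d_office_kitchen)}, require {at(kitchen), open(d_office_kitchen)}
    → {at(kitchen), have(k1), locked(d_bay_office), open(d_office_kitchen)}

== RESULT ==
["at(kitchen)", "have(k1)", "locked(d_bay_office)", "open(d_office_kitchen)"]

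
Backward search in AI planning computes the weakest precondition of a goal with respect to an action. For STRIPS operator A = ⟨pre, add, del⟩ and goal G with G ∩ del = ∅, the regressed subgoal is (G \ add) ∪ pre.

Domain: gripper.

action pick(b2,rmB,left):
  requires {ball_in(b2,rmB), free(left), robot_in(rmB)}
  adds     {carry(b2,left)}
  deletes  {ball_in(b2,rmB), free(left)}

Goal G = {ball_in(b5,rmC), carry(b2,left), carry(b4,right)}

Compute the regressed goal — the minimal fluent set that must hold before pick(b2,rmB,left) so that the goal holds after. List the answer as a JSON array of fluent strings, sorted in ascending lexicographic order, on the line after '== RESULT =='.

Compute (G \ add) ∪ pre:
  G ∩ del = {}  (empty — regression defined)
  G \ add = {ball_in(b5,rmC), carry(b2,left), carry(b4,right)} \ {carry(b2,left)} = {ball_in(b5,rmC), carry(b4,right)}
  ∪ pre   = {ball_in(b5,rmC), carry(b4,right)} ∪ {ball_in(b2,rmB), free(left), robot_in(rmB)}
          = {ball_in(b2,rmB), ball_in(b5,rmC), carry(b4,right), free(left), robot_in(rmB)}

== RESULT ==
["ball_in(b2,rmB)", "ball_in(b5,rmC)", "carry(b4,right)", "free(left)", "robot_in(rmB)"]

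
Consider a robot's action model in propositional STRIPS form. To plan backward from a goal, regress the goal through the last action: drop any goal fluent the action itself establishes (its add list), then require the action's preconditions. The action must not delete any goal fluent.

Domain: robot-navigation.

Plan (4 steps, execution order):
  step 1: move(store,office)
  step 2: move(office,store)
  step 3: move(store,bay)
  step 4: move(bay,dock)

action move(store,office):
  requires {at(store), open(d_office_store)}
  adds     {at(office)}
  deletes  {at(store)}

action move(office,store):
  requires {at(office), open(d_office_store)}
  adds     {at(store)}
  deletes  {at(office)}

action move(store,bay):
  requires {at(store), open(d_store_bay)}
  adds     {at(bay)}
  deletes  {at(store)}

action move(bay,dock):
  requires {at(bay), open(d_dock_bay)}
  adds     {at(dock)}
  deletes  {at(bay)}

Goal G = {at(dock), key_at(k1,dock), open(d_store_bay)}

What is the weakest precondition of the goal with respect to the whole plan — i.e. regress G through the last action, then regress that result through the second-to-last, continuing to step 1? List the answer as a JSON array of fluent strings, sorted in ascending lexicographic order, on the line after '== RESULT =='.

Regress step by step:
  through step 4 (move(bay,dock)): drop {at(dock)}, keep {key_at(k1,dock), open(d_store_bay)}, require {at(bay), open(d_dock_bay)}
    → {at(bay), key_at(k1,dock), open(d_dock_bay), open(d_store_bay)}
  through step 3 (move(store,bay)): drop {at(bay)}, keep {key_at(k1,dock), open(d_dock_bay), open(d_store_bay)}, require {at(store), open(d_store_bay)}
    → {at(store), key_at(k1,dock), open(d_dock_bay), open(d_store_bay)}
  through step 2 (move(office,store)): drop {at(store)}, keep {key_at(k1,dock), open(d_dock_bay), open(d_store_bay)}, require {at(office), open(d_office_store)}
    → {at(office), key_at(k1,dock), open(d_dock_bay), open(d_office_store), open(d_store_bay)}
  through step 1 (move(store,office)): drop {at(office)}, keep {key_at(k1,dock), open(d_dock_bay), open(d_office_store), open(d_store_bay)}, require {at(store), open(d_office_store)}
    → {at(store), key_at(k1,dock), open(d_dock_bay), open(d_office_store), open(d_store_bay)}

== RESULT ==
["at(store)", "key_at(k1,dock)", "open(d_dock_bay)", "open(d_office_store)", "open(d_store_bay)"]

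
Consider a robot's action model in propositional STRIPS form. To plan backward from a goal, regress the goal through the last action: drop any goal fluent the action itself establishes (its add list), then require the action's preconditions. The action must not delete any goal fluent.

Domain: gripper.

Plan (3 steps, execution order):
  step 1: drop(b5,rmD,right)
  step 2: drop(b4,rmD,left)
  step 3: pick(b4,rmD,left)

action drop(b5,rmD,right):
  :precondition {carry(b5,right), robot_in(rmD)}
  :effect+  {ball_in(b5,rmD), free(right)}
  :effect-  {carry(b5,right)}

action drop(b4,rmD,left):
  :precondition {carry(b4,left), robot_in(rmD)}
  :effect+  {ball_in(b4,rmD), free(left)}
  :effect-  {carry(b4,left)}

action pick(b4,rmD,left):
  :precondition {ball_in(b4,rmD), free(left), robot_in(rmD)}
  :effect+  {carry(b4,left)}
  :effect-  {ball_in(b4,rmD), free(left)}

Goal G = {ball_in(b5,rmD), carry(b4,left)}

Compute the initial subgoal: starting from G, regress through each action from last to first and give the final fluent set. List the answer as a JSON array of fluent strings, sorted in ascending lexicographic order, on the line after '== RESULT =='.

Regress step by step:
  through step 3 (pick(b4,rmD,left)): drop {carry(b4,left)}, keep {ball_in(b5,rmD)}, require {ball_in(b4,rmD), free(left), robot_in(rmD)}
    → {ball_in(b4,rmD), ball_in(b5,rmD), free(left), robot_in(rmD)}
  through step 2 (drop(b4,rmD,left)): drop {ball_in(b4,rmD), free(left)}, keep {ball_in(b5,rmD), robot_in(rmD)}, require {carry(b4,left), robot_in(rmD)}
    → {ball_in(b5,rmD), carry(b4,left), robot_in(rmD)}
  through step 1 (drop(b5,rmD,right)): drop {ball_in(b5,rmD)}, keep {carry(b4,left), robot_in(rmD)}, require {carry(b5,right), robot_in(rmD)}
    → {carry(b4,left), carry(b5,right), robot_in(rmD)}

== RESULT ==
["carry(b4,left)", "carry(b5,right)", "robot_in(rmD)"]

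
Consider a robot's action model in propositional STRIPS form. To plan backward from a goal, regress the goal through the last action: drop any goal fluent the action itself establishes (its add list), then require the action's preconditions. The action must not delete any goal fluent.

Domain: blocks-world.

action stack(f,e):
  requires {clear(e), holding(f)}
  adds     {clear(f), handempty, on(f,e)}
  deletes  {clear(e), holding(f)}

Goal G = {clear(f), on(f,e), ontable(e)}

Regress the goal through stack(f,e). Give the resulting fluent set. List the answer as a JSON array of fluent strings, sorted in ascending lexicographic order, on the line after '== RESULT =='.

Compute (G \ add) ∪ pre:
  G ∩ del = {}  (empty — regression defined)
  G \ add = {clear(f), on(f,e), ontable(e)} \ {clear(f), handempty, on(f,e)} = {ontable(e)}
  ∪ pre   = {ontable(e)} ∪ {clear(e), holding(f)}
          = {clear(e), holding(f), ontable(e)}

== RESULT ==
["clear(e)", "holding(f)", "ontable(e)"]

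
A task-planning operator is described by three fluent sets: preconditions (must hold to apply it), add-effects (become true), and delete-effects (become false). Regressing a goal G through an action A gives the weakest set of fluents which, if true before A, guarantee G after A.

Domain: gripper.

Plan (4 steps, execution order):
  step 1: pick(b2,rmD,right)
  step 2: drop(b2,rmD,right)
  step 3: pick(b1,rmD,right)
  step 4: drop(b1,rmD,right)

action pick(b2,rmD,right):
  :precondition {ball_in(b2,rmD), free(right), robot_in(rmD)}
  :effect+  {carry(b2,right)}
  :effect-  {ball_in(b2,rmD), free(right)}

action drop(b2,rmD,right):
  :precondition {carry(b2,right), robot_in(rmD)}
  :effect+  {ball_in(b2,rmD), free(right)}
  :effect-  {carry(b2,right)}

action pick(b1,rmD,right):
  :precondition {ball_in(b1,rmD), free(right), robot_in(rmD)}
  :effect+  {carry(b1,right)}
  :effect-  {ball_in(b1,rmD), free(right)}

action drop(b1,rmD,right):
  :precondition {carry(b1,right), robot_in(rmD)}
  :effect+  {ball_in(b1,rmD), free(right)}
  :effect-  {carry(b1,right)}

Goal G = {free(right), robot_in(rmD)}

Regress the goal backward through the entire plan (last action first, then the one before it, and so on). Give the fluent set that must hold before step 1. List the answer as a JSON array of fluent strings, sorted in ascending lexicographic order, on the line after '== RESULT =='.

Work backward from the goal:
  through step 4 (drop(b1,rmD,right)): drop {free(right)}, keep {robot_in(rmD)}, require {carry(b1,right), robot_in(rmD)}
    → {carry(b1,right), robot_in(rmD)}
  through step 3 (pick(b1,rmD,right)): drop {carry(b1,right)}, keep {robot_in(rmD)}, require {ball_in(b1,rmD), free(right), robot_in(rmD)}
    → {ball_in(b1,rmD), free(right), robot_in(rmD)}
  through step 2 (drop(b2,rmD,right)): drop {free(right)}, keep {ball_in(b1,rmD), robot_in(rmD)}, require {carry(b2,right), robot_in(rmD)}
    → {ball_in(b1,rmD), carry(b2,right), robot_in(rmD)}
  through step 1 (pick(b2,rmD,right)): drop {carry(b2,right)}, keep {ball_in(b1,rmD), robot_in(rmD)}, require {ball_in(b2,rmD), free(right), robot_in(rmD)}
    → {ball_in(b1,rmD), ball_in(b2,rmD), free(right), robot_in(rmD)}

== RESULT ==
["ball_in(b1,rmD)", "ball_in(b2,rmD)", "free(right)", "robot_in(rmD)"]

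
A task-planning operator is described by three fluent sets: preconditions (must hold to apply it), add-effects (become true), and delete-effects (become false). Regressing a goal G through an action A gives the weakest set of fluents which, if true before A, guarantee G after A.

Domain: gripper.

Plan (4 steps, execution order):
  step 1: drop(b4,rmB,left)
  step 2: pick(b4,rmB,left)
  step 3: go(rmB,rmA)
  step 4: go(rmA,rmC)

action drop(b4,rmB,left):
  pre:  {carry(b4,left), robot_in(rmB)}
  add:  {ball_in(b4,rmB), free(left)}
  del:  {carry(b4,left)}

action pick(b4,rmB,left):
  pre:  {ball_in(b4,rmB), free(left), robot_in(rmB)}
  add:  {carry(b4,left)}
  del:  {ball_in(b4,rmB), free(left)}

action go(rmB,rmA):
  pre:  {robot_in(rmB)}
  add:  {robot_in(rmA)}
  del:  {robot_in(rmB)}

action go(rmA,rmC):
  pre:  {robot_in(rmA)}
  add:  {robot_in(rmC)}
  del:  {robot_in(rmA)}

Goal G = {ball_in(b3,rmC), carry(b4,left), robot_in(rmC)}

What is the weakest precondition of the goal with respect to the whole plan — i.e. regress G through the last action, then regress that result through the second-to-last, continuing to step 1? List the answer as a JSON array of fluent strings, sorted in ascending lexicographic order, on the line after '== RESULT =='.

Regress step by step:
  through step 4 (go(rmA,rmC)): drop {robot_in(rmC)}, keep {ball_in(b3,rmC), carry(b4,left)}, require {robot_in(rmA)}
    → {ball_in(b3,rmC), carry(b4,left), robot_in(rmA)}
  through step 3 (go(rmB,rmA)): drop {robot_in(rmA)}, keep {ball_in(b3,rmC), carry(b4,left)}, require {robot_in(rmB)}
    → {ball_in(b3,rmC), carry(b4,left), robot_in(rmB)}
  through step 2 (pick(b4,rmB,left)): drop {carry(b4,left)}, keep {ball_in(b3,rmC), robot_in(rmB)}, require {ball_in(b4,rmB), free(left), robot_in(rmB)}
    → {ball_in(b3,rmC), ball_in(b4,rmB), free(left), robot_in(rmB)}
  through step 1 (drop(b4,rmB,left)): drop {ball_in(b4,rmB), free(left)}, keep {ball_in(b3,rmC), robot_in(rmB)}, require {carry(b4,left), robot_in(rmB)}
    → {ball_in(b3,rmC), carry(b4,left), robot_in(rmB)}

== RESULT ==
["ball_in(b3,rmC)", "carry(b4,left)", "robot_in(rmB)"]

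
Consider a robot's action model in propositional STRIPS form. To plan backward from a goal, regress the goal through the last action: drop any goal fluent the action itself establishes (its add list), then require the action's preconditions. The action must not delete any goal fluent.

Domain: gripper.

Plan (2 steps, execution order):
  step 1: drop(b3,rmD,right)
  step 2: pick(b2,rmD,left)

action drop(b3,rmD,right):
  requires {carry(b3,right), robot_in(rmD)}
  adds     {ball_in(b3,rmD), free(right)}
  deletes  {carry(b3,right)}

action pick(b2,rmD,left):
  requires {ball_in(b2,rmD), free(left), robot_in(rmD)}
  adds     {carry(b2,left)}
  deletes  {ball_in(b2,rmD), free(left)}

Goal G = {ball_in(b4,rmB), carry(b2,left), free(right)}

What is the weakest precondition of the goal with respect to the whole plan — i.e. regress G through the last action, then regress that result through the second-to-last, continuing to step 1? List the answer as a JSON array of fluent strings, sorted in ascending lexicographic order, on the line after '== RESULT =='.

Work backward from the goal:
  through step 2 (pick(b2,rmD,left)): drop {carry(b2,left)}, keep {ball_in(b4,rmB), free(right)}, require {ball_in(b2,rmD), free(left), robot_in(rmD)}
    → {ball_in(b2,rmD), ball_in(b4,rmB), free(left), free(right), robot_in(rmD)}
  through step 1 (drop(b3,rmD,right)): drop {free(right)}, keep {ball_in(b2,rmD), ball_in(b4,rmB), free(left), robot_in(rmD)}, require {carry(b3,right), robot_in(rmD)}
    → {ball_in(b2,rmD), ball_in(b4,rmB), carry(b3,right), free(left), robot_in(rmD)}

== RESULT ==
["ball_in(b2,rmD)", "ball_in(b4,rmB)", "carry(b3,right)", "free(left)", "robot_in(rmD)"]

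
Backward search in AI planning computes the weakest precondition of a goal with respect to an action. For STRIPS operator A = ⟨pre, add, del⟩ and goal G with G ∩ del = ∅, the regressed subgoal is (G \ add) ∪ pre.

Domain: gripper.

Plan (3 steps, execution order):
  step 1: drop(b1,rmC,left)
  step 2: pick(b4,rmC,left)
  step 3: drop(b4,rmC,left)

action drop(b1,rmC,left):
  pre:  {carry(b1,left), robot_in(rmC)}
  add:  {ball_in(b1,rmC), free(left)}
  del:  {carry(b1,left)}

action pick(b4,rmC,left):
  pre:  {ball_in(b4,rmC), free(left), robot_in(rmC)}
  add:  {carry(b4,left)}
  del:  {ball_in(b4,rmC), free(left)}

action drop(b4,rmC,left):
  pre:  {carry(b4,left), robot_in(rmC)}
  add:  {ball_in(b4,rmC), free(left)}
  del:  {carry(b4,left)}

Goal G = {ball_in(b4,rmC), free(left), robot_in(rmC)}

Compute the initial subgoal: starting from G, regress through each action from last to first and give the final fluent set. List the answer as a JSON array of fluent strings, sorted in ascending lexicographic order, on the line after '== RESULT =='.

Work backward from the goal:
  through step 3 (drop(b4,rmC,left)): drop {ball_in(b4,rmC), free(left)}, keep {robot_in(rmC)}, require {carry(b4,left), robot_in(rmC)}
    → {carry(b4,left), robot_in(rmC)}
  through step 2 (pick(b4,rmC,left)): drop {carry(b4,left)}, keep {robot_in(rmC)}, require {ball_in(b4,rmC), free(left), robot_in(rmC)}
    → {ball_in(b4,rmC), free(left), robot_in(rmC)}
  through step 1 (drop(b1,rmC,left)): drop {free(left)}, keep {ball_in(b4,rmC), robot_in(rmC)}, require {carry(b1,left), robot_in(rmC)}
    → {ball_in(b4,rmC), carry(b1,left), robot_in(rmC)}

== RESULT ==
["ball_in(b4,rmC)", "carry(b1,left)", "robot_in(rmC)"]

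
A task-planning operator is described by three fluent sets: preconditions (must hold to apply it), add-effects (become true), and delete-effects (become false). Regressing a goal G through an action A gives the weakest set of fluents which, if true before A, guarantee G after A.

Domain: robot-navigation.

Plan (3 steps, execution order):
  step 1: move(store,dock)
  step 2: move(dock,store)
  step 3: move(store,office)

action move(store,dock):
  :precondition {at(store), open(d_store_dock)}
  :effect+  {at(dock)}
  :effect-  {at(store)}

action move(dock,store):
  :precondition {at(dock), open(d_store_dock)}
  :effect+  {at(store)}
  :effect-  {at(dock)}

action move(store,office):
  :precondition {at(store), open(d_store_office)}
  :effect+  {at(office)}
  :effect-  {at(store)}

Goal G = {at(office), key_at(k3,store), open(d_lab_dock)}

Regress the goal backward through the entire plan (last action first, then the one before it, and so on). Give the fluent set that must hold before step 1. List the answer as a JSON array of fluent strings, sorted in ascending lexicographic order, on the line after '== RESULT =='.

Work backward from the goal:
  through step 3 (move(store,office)): drop {at(office)}, keep {key_at(k3,store), open(d_lab_dock)}, require {at(store), open(d_store_office)}
    → {at(store), key_at(k3,store), open(d_lab_dock), open(d_store_office)}
  through step 2 (move(dock,store)): drop {at(store)}, keep {key_at(k3,store), open(d_lab_dock), open(d_store_office)}, require {at(dock), open(d_store_dock)}
    → {at(dock), key_at(k3,store), open(d_lab_dock), open(d_store_dock), open(d_store_office)}
  through step 1 (move(store,dock)): drop {at(dock)}, keep {key_at(k3,store), open(d_lab_dock), open(d_store_dock), open(d_store_office)}, require {at(store), open(d_store_dock)}
    → {at(store), key_at(k3,store), open(d_lab_dock), open(d_store_dock), open(d_store_office)}

== RESULT ==
["at(store)", "key_at(k3,store)", "open(d_lab_dock)", "open(d_store_dock)", "open(d_store_office)"]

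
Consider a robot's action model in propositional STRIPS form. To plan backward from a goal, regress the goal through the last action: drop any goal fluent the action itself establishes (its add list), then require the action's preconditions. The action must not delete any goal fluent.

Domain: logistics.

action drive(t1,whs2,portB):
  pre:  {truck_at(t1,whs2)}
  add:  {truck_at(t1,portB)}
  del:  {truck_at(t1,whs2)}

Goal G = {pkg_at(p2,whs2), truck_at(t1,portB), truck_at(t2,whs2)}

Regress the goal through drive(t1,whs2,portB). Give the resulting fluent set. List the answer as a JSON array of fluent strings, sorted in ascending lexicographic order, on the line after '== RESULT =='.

Compute (G \ add) ∪ pre:
  G ∩ del = {}  (empty — regression defined)
  G \ add = {pkg_at(p2,whs2), truck_at(t1,portB), truck_at(t2,whs2)} \ {truck_at(t1,portB)} = {pkg_at(p2,whs2), truck_at(t2,whs2)}
  ∪ pre   = {pkg_at(p2,whs2), truck_at(t2,whs2)} ∪ {truck_at(t1,whs2)}
          = {pkg_at(p2,whs2), truck_at(t1,whs2), truck_at(t2,whs2)}

== RESULT ==
["pkg_at(p2,whs2)", "truck_at(t1,whs2)", "truck_at(t2,whs2)"]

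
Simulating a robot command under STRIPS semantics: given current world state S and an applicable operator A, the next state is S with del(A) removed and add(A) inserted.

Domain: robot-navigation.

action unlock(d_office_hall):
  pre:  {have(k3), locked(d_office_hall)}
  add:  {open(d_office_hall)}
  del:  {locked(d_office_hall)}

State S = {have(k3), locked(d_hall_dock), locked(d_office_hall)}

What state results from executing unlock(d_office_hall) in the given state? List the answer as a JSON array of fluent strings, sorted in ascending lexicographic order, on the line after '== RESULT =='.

Progress:
  pre ⊆ S: {have(k3), locked(d_office_hall)} ⊆ S  — applicable
  S \ del = {have(k3), locked(d_hall_dock)}
  ∪ add   = {have(k3), locked(d_hall_dock), open(d_office_hall)}

== RESULT ==
["have(k3)", "locked(d_hall_dock)", "open(d_office_hall)"]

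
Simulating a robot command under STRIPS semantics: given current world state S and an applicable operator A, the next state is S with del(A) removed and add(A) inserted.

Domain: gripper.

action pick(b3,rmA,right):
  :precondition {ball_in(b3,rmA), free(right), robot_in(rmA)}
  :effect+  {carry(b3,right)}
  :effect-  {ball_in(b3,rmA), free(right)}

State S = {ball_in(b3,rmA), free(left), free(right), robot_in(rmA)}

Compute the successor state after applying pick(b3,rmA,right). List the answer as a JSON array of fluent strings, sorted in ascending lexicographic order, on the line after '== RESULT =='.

Progress:
  pre ⊆ S: {ball_in(b3,rmA), free(right), robot_in(rmA)} ⊆ S  — applicable
  S \ del = {free(left), robot_in(rmA)}
  ∪ add   = {carry(b3,right), free(left), robot_in(rmA)}

== RESULT ==
["carry(b3,right)", "free(left)", "robot_in(rmA)"]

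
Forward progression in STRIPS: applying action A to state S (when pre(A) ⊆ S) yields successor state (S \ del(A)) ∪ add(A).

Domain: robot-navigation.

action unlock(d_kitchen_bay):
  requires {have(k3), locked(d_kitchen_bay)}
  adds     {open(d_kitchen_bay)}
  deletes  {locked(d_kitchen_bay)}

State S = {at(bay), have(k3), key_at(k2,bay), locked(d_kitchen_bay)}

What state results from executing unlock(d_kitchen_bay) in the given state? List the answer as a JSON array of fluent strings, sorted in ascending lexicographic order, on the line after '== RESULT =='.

Progress:
  pre ⊆ S: {have(k3), locked(d_kitchen_bay)} ⊆ S  — applicable
  S \ del = {at(bay), have(k3), key_at(k2,bay)}
  ∪ add   = {at(bay), have(k3), key_at(k2,bay), open(d_kitchen_bay)}

== RESULT ==
["at(bay)", "have(k3)", "key_at(k2,bay)", "open(d_kitchen_bay)"]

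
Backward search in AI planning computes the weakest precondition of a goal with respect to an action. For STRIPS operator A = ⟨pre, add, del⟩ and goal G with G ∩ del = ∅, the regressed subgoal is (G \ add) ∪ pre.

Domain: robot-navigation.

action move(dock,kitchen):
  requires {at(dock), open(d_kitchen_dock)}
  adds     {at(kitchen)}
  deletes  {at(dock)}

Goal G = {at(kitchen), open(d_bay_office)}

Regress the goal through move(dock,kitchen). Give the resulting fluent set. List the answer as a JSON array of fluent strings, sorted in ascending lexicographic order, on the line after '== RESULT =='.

Regress:
  G ∩ del = {}  (empty — regression defined)
  G \ add = {at(kitchen), open(d_bay_office)} \ {at(kitchen)} = {open(d_bay_office)}
  ∪ pre   = {open(d_bay_office)} ∪ {at(dock), open(d_kitchen_dock)}
          = {at(dock), open(d_bay_office), open(d_kitchen_dock)}

== RESULT ==
["at(dock)", "open(d_bay_office)", "open(d_kitchen_dock)"]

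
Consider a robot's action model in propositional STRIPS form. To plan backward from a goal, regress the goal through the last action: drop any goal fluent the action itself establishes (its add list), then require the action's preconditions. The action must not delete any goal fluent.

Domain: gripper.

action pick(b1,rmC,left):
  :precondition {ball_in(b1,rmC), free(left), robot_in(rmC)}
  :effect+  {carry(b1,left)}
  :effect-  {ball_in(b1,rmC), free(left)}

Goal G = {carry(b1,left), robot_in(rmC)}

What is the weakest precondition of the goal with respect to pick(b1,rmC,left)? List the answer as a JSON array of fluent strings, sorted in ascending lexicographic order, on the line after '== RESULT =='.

Regress:
  G ∩ del = {}  (empty — regression defined)
  G \ add = {carry(b1,left), robot_in(rmC)} \ {carry(b1,left)} = {robot_in(rmC)}
  ∪ pre   = {robot_in(rmC)} ∪ {ball_in(b1,rmC), free(left), robot_in(rmC)}
          = {ball_in(b1,rmC), free(left), robot_in(rmC)}

== RESULT ==
["ball_in(b1,rmC)", "free(left)", "robot_in(rmC)"]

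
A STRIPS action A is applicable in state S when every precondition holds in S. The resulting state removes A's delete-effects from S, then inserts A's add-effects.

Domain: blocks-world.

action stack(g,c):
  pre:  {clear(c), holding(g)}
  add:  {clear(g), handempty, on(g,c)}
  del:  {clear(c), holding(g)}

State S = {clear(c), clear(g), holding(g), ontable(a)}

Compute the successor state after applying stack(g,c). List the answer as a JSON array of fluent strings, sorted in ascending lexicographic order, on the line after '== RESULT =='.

Progress:
  pre ⊆ S: {clear(c), holding(g)} ⊆ S  — applicable
  S \ del = {clear(g), ontable(a)}
  ∪ add   = {clear(g), handempty, on(g,c), ontable(a)}

== RESULT ==
["clear(g)", "handempty", "on(g,c)", "ontable(a)"]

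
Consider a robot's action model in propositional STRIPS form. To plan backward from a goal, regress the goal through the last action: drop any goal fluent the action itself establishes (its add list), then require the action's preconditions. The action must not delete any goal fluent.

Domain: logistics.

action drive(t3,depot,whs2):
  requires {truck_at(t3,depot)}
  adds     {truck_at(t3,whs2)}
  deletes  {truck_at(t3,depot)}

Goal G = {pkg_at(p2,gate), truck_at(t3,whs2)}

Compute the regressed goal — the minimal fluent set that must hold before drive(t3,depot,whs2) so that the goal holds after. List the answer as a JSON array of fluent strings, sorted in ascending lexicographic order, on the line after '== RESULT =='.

Compute (G \ add) ∪ pre:
  G ∩ del = {}  (empty — regression defined)
  G \ add = {pkg_at(p2,gate), truck_at(t3,whs2)} \ {truck_at(t3,whs2)} = {pkg_at(p2,gate)}
  ∪ pre   = {pkg_at(p2,gate)} ∪ {truck_at(t3,depot)}
          = {pkg_at(p2,gate), truck_at(t3,depot)}

== RESULT ==
["pkg_at(p2,gate)", "truck_at(t3,depot)"]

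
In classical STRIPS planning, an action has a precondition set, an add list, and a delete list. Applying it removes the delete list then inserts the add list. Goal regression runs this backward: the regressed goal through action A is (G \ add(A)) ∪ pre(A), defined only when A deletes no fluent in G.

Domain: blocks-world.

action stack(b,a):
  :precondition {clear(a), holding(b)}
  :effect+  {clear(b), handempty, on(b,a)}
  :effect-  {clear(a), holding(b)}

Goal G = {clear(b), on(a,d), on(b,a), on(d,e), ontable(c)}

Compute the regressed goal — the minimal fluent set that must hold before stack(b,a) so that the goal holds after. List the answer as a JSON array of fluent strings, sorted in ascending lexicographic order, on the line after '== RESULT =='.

Regress:
  G ∩ del = {}  (empty — regression defined)
  G \ add = {clear(b), on(a,d), on(b,a), on(d,e), ontable(c)} \ {clear(b), handempty, on(b,a)} = {on(a,d), on(d,e), ontable(c)}
  ∪ pre   = {on(a,d), on(d,e), ontable(c)} ∪ {clear(a), holding(b)}
          = {clear(a), holding(b), on(a,d), on(d,e), ontable(c)}

== RESULT ==
["clear(a)", "holding(b)", "on(a,d)", "on(d,e)", "ontable(c)"]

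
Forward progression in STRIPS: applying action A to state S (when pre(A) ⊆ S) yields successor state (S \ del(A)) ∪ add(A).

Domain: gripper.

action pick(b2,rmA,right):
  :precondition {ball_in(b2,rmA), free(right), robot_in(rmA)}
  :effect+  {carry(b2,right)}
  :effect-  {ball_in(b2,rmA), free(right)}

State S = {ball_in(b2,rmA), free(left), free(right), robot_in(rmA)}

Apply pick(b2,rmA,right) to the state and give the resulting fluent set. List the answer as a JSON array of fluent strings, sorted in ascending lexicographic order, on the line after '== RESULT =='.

Compute (S \ del) ∪ add:
  pre ⊆ S: {ball_in(b2,rmA), free(right), robot_in(rmA)} ⊆ S  — applicable
  S \ del = {free(left), robot_in(rmA)}
  ∪ add   = {carry(b2,right), free(left), robot_in(rmA)}

== RESULT ==
["carry(b2,right)", "free(left)", "robot_in(rmA)"]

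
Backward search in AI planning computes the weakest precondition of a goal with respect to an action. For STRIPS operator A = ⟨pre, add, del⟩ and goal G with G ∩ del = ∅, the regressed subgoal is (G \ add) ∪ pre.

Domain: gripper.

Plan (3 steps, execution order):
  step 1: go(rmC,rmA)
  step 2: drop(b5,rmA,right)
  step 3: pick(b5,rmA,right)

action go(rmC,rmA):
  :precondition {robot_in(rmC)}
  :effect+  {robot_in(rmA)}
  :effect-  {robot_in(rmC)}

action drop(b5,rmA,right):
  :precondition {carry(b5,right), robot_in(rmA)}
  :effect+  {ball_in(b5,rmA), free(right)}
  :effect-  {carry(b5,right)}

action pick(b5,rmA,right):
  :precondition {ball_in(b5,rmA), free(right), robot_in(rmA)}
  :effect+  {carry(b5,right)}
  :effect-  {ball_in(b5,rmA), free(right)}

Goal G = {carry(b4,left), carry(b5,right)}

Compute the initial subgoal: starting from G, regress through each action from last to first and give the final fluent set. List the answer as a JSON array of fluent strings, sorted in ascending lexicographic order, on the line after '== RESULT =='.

Regress step by step:
  through step 3 (pick(b5,rmA,right)): drop {carry(b5,right)}, keep {carry(b4,left)}, require {ball_in(b5,rmA), free(right), robot_in(rmA)}
    → {ball_in(b5,rmA), carry(b4,left), free(right), robot_in(rmA)}
  through step 2 (drop(b5,rmA,right)): drop {ball_in(b5,rmA), free(right)}, keep {carry(b4,left), robot_in(rmA)}, require {carry(b5,right), robot_in(rmA)}
    → {carry(b4,left), carry(b5,right), robot_in(rmA)}
  through step 1 (go(rmC,rmA)): drop {robot_in(rmA)}, keep {carry(b4,left), carry(b5,right)}, require {robot_in(rmC)}
    → {carry(b4,left), carry(b5,right), robot_in(rmC)}

== RESULT ==
["carry(b4,left)", "carry(b5,right)", "robot_in(rmC)"]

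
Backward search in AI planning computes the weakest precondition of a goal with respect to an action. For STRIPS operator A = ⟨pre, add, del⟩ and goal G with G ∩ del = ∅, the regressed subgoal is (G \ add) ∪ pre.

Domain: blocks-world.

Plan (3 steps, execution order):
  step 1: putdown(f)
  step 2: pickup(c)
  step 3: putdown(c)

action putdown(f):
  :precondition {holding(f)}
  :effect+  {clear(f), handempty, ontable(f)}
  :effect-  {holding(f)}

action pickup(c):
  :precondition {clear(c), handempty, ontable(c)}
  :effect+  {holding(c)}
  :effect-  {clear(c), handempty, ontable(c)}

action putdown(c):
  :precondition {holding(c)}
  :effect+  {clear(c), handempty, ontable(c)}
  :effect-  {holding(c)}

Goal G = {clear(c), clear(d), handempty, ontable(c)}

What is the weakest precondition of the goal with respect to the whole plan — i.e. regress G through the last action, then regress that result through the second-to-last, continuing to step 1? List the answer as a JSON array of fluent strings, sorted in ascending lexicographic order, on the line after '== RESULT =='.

Regress step by step:
  through step 3 (putdown(c)): drop {clear(c), handempty, ontable(c)}, keep {clear(d)}, require {holding(c)}
    → {clear(d), holding(c)}
  through step 2 (pickup(c)): drop {holding(c)}, keep {clear(d)}, require {clear(c), handempty, ontable(c)}
    → {clear(c), clear(d), handempty, ontable(c)}
  through step 1 (putdown(f)): drop {handempty}, keep {clear(c), clear(d), ontable(c)}, require {holding(f)}
    → {clear(c), clear(d), holding(f), ontable(c)}

== RESULT ==
["clear(c)", "clear(d)", "holding(f)", "ontable(c)"]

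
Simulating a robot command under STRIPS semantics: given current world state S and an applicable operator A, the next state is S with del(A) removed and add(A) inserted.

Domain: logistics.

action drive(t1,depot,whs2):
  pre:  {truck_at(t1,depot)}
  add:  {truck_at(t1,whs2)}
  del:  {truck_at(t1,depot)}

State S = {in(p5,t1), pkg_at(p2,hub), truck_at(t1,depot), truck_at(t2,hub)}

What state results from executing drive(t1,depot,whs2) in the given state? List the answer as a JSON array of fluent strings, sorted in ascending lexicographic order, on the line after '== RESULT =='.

Compute (S \ del) ∪ add:
  pre ⊆ S: {truck_at(t1,depot)} ⊆ S  — applicable
  S \ del = {in(p5,t1), pkg_at(p2,hub), truck_at(t2,hub)}
  ∪ add   = {in(p5,t1), pkg_at(p2,hub), truck_at(t1,whs2), truck_at(t2,hub)}

== RESULT ==
["in(p5,t1)", "pkg_at(p2,hub)", "truck_at(t1,whs2)", "truck_at(t2,hub)"]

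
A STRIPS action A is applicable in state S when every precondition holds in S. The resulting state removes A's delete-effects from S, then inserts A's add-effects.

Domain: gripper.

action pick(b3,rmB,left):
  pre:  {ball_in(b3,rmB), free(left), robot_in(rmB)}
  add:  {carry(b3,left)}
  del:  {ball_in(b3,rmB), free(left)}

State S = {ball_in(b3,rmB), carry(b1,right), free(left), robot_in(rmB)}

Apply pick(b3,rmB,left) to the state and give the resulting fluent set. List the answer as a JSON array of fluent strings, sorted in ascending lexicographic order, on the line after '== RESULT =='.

Progress:
  pre ⊆ S: {ball_in(b3,rmB), free(left), robot_in(rmB)} ⊆ S  — applicable
  S \ del = {carry(b1,right), robot_in(rmB)}
  ∪ add   = {carry(b1,right), carry(b3,left), robot_in(rmB)}

== RESULT ==
["carry(b1,right)", "carry(b3,left)", "robot_in(rmB)"]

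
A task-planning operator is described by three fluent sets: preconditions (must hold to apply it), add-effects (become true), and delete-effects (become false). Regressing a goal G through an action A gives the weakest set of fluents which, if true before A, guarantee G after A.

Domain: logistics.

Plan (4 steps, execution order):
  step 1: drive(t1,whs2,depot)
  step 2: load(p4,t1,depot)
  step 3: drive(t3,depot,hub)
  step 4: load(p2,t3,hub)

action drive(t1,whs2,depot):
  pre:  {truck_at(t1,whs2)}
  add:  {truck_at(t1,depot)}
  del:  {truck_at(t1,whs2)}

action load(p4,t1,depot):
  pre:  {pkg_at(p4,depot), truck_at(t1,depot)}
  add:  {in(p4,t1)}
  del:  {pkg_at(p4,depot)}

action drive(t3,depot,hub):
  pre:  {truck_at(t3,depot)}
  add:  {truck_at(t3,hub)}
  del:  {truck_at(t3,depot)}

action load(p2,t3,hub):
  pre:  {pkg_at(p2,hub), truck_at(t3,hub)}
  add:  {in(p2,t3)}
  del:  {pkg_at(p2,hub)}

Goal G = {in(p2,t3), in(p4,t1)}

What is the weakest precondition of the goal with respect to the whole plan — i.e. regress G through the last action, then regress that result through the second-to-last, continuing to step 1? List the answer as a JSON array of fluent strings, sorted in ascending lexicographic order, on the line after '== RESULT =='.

Regress step by step:
  through step 4 (load(p2,t3,hub)): drop {in(p2,t3)}, keep {in(p4,t1)}, require {pkg_at(p2,hub), truck_at(t3,hub)}
    → {in(p4,t1), pkg_at(p2,hub), truck_at(t3,hub)}
  through step 3 (drive(t3,depot,hub)): drop {truck_at(t3,hub)}, keep {in(p4,t1), pkg_at(p2,hub)}, require {truck_at(t3,depot)}
    → {in(p4,t1), pkg_at(p2,hub), truck_at(t3,depot)}
  through step 2 (load(p4,t1,depot)): drop {in(p4,t1)}, keep {pkg_at(p2,hub), truck_at(t3,depot)}, require {pkg_at(p4,depot), truck_at(t1,depot)}
    → {pkg_at(p2,hub), pkg_at(p4,depot), truck_at(t1,depot), truck_at(t3,depot)}
  through step 1 (drive(t1,whs2,depot)): drop {truck_at(t1,depot)}, keep {pkg_at(p2,hub), pkg_at(p4,depot), truck_at(t3,depot)}, require {truck_at(t1,whs2)}
    → {pkg_at(p2,hub), pkg_at(p4,depot), truck_at(t1,whs2), truck_at(t3,depot)}

== RESULT ==
["pkg_at(p2,hub)", "pkg_at(p4,depot)", "truck_at(t1,whs2)", "truck_at(t3,depot)"]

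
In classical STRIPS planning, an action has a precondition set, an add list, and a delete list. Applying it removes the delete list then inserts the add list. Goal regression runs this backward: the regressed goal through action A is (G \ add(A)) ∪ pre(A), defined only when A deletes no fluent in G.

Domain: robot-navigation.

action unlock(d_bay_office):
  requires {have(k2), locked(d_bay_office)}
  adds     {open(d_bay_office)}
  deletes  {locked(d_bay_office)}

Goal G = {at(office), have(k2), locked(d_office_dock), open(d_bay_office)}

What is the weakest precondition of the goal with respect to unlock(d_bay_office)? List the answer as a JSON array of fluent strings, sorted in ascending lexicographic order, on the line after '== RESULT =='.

Regress:
  G ∩ del = {}  (empty — regression defined)
  G \ add = {at(office), have(k2), locked(d_office_dock), open(d_bay_office)} \ {open(d_bay_office)} = {at(office), have(k2), locked(d_office_dock)}
  ∪ pre   = {at(office), have(k2), locked(d_office_dock)} ∪ {have(k2), locked(d_bay_office)}
          = {at(office), have(k2), locked(d_bay_office), locked(d_office_dock)}

== RESULT ==
["at(office)", "have(k2)", "locked(d_bay_office)", "locked(d_office_dock)"]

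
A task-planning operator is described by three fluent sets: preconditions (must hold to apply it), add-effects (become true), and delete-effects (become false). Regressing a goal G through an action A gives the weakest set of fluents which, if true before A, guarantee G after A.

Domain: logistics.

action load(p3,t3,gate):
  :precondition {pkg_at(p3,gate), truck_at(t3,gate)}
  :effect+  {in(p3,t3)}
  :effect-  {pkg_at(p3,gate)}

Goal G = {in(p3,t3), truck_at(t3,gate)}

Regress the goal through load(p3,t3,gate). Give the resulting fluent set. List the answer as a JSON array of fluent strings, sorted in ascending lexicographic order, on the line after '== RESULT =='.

Regress:
  G ∩ del = {}  (empty — regression defined)
  G \ add = {in(p3,t3), truck_at(t3,gate)} \ {in(p3,t3)} = {truck_at(t3,gate)}
  ∪ pre   = {truck_at(t3,gate)} ∪ {pkg_at(p3,gate), truck_at(t3,gate)}
          = {pkg_at(p3,gate), truck_at(t3,gate)}

== RESULT ==
["pkg_at(p3,gate)", "truck_at(t3,gate)"]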